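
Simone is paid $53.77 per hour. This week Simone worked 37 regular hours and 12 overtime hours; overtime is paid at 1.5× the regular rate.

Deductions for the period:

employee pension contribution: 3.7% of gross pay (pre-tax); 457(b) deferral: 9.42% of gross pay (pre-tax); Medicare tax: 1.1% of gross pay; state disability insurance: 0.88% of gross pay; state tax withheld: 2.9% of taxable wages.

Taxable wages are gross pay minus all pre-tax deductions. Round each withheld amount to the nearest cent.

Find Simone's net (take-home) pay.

$2436.29

Regular pay: 37 × $53.77 = $1989.49
Overtime pay: 12 × $53.77 × 1.5 = $967.86
Gross pay = $1989.49 + $967.86 = $2957.35
Employee pension contribution: $2957.35 × 0.037 = $109.42
457(b) deferral: $2957.35 × 0.0942 = $278.58
Pre-tax total = $109.42 + $278.58 = $388.00
Taxable wages = $2957.35 − $388.00 = $2569.35
State tax withheld: $2569.35 × 0.029 = $74.51
Medicare tax: $2957.35 × 0.011 = $32.53
State disability insurance: $2957.35 × 0.0088 = $26.02
Total deductions = $109.42 + $278.58 + $74.51 + $32.53 + $26.02 = $521.06
Net pay = $2957.35 − $521.06 = $2436.29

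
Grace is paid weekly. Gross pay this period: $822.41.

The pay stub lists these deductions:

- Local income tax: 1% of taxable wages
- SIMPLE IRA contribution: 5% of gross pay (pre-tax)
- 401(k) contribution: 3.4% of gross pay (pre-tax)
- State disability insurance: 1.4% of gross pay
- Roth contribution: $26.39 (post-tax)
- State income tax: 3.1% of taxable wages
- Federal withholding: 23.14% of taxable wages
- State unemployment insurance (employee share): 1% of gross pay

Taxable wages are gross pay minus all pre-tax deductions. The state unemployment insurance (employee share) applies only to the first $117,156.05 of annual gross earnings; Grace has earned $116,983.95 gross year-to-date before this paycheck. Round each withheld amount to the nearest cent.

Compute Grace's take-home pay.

SIMPLE IRA contribution: $822.41 × 0.05 = $41.12
401(k) contribution: $822.41 × 0.034 = $27.96
Pre-tax total = $41.12 + $27.96 = $69.08
Taxable wages = $822.41 − $69.08 = $753.33
State income tax: $753.33 × 0.031 = $23.35
Local income tax: $753.33 × 0.01 = $7.53
Federal withholding: $753.33 × 0.2314 = $174.32
State disability insurance: $822.41 × 0.014 = $11.51
State unemployment insurance (employee share): only $117,156.05 − $116,983.95 = $172.10 of this check is subject → $172.10 × 0.01 = $1.72
Roth contribution: $26.39
Total deductions = $41.12 + $27.96 + $23.35 + $7.53 + $174.32 + $11.51 + $1.72 + $26.39 = $313.90
Net pay = $822.41 − $313.90 = $508.51

$508.51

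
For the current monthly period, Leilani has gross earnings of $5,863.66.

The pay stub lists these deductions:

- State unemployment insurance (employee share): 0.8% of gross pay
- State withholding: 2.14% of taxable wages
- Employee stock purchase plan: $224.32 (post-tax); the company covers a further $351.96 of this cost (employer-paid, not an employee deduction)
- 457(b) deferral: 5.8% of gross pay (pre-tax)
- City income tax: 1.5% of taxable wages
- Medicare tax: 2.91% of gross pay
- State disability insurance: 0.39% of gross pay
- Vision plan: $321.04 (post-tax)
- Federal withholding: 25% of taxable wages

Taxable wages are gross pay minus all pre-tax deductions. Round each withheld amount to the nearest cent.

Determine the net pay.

457(b) deferral: $5,863.66 × 0.058 = $340.09
Taxable wages = $5,863.66 − $340.09 = $5,523.57
Federal withholding: $5,523.57 × 0.25 = $1,380.89
State withholding: $5,523.57 × 0.0214 = $118.20
City income tax: $5,523.57 × 0.015 = $82.85
State disability insurance: $5,863.66 × 0.0039 = $22.87
Medicare tax: $5,863.66 × 0.0291 = $170.63
State unemployment insurance (employee share): $5,863.66 × 0.008 = $46.91
Vision plan: $321.04
Employee stock purchase plan: $224.32
(Employer's $351.96 toward employee stock purchase plan is not withheld from the employee.)
Total deductions = $340.09 + $1,380.89 + $118.20 + $82.85 + $22.87 + $170.63 + $46.91 + $321.04 + $224.32 = $2,707.80
Net pay = $5,863.66 − $2,707.80 = $3,155.86

$3,155.86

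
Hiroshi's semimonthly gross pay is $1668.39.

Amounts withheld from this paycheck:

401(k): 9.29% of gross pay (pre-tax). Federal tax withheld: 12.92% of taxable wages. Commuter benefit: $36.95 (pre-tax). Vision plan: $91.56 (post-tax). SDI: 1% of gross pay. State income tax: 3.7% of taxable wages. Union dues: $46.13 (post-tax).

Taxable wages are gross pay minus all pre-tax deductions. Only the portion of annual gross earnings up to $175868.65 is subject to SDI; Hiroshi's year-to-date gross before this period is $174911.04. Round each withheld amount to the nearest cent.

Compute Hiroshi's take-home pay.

401(k): $1668.39 × 0.0929 = $154.99
Commuter benefit: $36.95
Pre-tax total = $154.99 + $36.95 = $191.94
Taxable wages = $1668.39 − $191.94 = $1476.45
State income tax: $1476.45 × 0.037 = $54.63
Federal tax withheld: $1476.45 × 0.1292 = $190.76
SDI: only $175868.65 − $174911.04 = $957.61 of this check is subject → $957.61 × 0.01 = $9.58
Union dues: $46.13
Vision plan: $91.56
Total deductions = $154.99 + $36.95 + $54.63 + $190.76 + $9.58 + $46.13 + $91.56 = $584.60
Net pay = $1668.39 − $584.60 = $1083.79

$1083.79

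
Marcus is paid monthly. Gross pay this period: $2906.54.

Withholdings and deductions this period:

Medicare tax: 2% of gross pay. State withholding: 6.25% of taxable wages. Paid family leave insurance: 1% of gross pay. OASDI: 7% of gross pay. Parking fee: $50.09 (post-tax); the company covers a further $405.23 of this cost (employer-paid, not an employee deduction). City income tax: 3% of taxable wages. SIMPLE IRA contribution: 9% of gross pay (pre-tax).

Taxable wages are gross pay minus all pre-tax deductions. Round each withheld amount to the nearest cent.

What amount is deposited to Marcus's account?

$2059.54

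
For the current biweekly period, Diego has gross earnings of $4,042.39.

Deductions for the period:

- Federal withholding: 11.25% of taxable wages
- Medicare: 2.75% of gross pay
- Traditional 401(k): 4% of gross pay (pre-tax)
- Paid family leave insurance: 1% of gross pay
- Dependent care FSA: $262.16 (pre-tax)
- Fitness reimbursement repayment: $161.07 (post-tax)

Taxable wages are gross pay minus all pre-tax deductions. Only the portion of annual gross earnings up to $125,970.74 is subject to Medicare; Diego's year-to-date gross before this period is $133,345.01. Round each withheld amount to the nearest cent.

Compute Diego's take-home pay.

$3,009.96

Traditional 401(k): $4,042.39 × 0.04 = $161.70
Dependent care FSA: $262.16
Pre-tax total = $161.70 + $262.16 = $423.86
Taxable wages = $4,042.39 − $423.86 = $3,618.53
Federal withholding: $3,618.53 × 0.1125 = $407.08
Medicare: annual cap $125,970.74 already reached (YTD $133,345.01), so $0.00
Paid family leave insurance: $4,042.39 × 0.01 = $40.42
Fitness reimbursement repayment: $161.07
Total deductions = $161.70 + $262.16 + $407.08 + $0.00 + $40.42 + $161.07 = $1,032.43
Net pay = $4,042.39 − $1,032.43 = $3,009.96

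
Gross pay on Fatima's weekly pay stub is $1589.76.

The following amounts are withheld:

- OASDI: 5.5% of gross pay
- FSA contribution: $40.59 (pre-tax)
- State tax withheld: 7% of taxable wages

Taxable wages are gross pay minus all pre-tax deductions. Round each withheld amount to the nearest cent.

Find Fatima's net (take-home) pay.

FSA contribution: $40.59
Taxable wages = $1589.76 − $40.59 = $1549.17
State tax withheld: $1549.17 × 0.07 = $108.44
OASDI: $1589.76 × 0.055 = $87.44
Total deductions = $40.59 + $108.44 + $87.44 = $236.47
Net pay = $1589.76 − $236.47 = $1353.29

$1353.29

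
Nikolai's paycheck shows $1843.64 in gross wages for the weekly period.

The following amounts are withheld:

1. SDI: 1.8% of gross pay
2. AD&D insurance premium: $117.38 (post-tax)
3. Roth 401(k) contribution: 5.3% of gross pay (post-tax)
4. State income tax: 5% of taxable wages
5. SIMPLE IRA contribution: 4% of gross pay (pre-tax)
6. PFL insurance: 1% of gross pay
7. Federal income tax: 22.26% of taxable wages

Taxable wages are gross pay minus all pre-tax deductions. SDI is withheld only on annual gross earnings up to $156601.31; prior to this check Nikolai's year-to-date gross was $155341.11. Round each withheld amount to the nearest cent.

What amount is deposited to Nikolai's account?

$1031.21

SIMPLE IRA contribution: $1843.64 × 0.04 = $73.75
Taxable wages = $1843.64 − $73.75 = $1769.89
Federal income tax: $1769.89 × 0.2226 = $393.98
State income tax: $1769.89 × 0.05 = $88.49
SDI: only $156601.31 − $155341.11 = $1260.20 of this check is subject → $1260.20 × 0.018 = $22.68
PFL insurance: $1843.64 × 0.01 = $18.44
AD&D insurance premium: $117.38
Roth 401(k) contribution: $1843.64 × 0.053 = $97.71
Total deductions = $73.75 + $393.98 + $88.49 + $22.68 + $18.44 + $117.38 + $97.71 = $812.43
Net pay = $1843.64 − $812.43 = $1031.21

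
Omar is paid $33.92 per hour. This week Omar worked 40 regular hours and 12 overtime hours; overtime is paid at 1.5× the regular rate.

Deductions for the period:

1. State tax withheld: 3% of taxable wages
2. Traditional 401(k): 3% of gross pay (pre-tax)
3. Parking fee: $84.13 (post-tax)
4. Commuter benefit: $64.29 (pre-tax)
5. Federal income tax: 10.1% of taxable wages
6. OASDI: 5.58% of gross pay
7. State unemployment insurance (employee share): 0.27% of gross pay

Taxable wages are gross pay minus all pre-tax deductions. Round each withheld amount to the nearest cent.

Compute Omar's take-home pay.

Regular pay: 40 × $33.92 = $1,356.80
Overtime pay: 12 × $33.92 × 1.5 = $610.56
Gross pay = $1,356.80 + $610.56 = $1,967.36
Commuter benefit: $64.29
Traditional 401(k): $1,967.36 × 0.03 = $59.02
Pre-tax total = $64.29 + $59.02 = $123.31
Taxable wages = $1,967.36 − $123.31 = $1,844.05
Federal income tax: $1,844.05 × 0.101 = $186.25
State tax withheld: $1,844.05 × 0.03 = $55.32
OASDI: $1,967.36 × 0.0558 = $109.78
State unemployment insurance (employee share): $1,967.36 × 0.0027 = $5.31
Parking fee: $84.13
Total deductions = $64.29 + $59.02 + $186.25 + $55.32 + $109.78 + $5.31 + $84.13 = $564.10
Net pay = $1,967.36 − $564.10 = $1,403.26

$1,403.26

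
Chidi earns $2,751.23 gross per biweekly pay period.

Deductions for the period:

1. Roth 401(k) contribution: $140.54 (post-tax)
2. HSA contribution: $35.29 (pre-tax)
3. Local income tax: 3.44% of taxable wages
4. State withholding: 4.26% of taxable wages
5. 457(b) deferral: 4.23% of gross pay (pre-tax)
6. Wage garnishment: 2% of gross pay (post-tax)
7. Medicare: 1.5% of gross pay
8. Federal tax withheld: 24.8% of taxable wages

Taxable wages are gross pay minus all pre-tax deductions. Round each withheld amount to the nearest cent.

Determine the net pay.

$1,517.88

HSA contribution: $35.29
457(b) deferral: $2,751.23 × 0.0423 = $116.38
Pre-tax total = $35.29 + $116.38 = $151.67
Taxable wages = $2,751.23 − $151.67 = $2,599.56
Federal tax withheld: $2,599.56 × 0.248 = $644.69
Local income tax: $2,599.56 × 0.0344 = $89.42
State withholding: $2,599.56 × 0.0426 = $110.74
Medicare: $2,751.23 × 0.015 = $41.27
Wage garnishment: $2,751.23 × 0.02 = $55.02
Roth 401(k) contribution: $140.54
Total deductions = $35.29 + $116.38 + $644.69 + $89.42 + $110.74 + $41.27 + $55.02 + $140.54 = $1,233.35
Net pay = $2,751.23 − $1,233.35 = $1,517.88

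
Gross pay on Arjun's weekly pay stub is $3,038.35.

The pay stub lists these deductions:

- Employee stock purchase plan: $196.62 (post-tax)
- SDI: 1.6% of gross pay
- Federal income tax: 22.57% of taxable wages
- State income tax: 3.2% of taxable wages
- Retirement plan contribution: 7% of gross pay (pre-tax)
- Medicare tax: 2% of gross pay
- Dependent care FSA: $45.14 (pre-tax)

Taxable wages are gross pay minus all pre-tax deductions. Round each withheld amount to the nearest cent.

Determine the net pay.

Retirement plan contribution: $3,038.35 × 0.07 = $212.68
Dependent care FSA: $45.14
Pre-tax total = $212.68 + $45.14 = $257.82
Taxable wages = $3,038.35 − $257.82 = $2,780.53
Federal income tax: $2,780.53 × 0.2257 = $627.57
State income tax: $2,780.53 × 0.032 = $88.98
Medicare tax: $3,038.35 × 0.02 = $60.77
SDI: $3,038.35 × 0.016 = $48.61
Employee stock purchase plan: $196.62
Total deductions = $212.68 + $45.14 + $627.57 + $88.98 + $60.77 + $48.61 + $196.62 = $1,280.37
Net pay = $3,038.35 − $1,280.37 = $1,757.98

$1,757.98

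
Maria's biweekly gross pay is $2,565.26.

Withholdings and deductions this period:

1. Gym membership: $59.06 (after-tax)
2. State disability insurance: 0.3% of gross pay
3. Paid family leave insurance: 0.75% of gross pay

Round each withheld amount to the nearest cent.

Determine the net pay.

$2,479.26

Paid family leave insurance: $2,565.26 × 0.0075 = $19.24
State disability insurance: $2,565.26 × 0.003 = $7.70
Gym membership: $59.06
Total deductions = $19.24 + $7.70 + $59.06 = $86.00
Net pay = $2,565.26 − $86.00 = $2,479.26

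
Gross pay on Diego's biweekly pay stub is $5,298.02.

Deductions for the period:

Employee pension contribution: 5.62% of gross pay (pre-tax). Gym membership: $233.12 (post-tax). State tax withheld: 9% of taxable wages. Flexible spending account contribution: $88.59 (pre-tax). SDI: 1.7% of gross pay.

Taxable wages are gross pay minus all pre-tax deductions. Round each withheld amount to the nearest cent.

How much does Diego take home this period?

Employee pension contribution: $5,298.02 × 0.0562 = $297.75
Flexible spending account contribution: $88.59
Pre-tax total = $297.75 + $88.59 = $386.34
Taxable wages = $5,298.02 − $386.34 = $4,911.68
State tax withheld: $4,911.68 × 0.09 = $442.05
SDI: $5,298.02 × 0.017 = $90.07
Gym membership: $233.12
Total deductions = $297.75 + $88.59 + $442.05 + $90.07 + $233.12 = $1,151.58
Net pay = $5,298.02 − $1,151.58 = $4,146.44

$4,146.44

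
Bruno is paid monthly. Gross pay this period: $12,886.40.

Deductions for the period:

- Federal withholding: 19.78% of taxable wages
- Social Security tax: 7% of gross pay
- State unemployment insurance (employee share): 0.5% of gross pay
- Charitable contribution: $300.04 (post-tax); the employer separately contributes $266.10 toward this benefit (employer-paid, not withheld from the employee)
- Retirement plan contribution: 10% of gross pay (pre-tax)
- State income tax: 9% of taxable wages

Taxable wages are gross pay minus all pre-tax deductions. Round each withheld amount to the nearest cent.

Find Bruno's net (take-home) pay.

Retirement plan contribution: $12,886.40 × 0.1 = $1,288.64
Taxable wages = $12,886.40 − $1,288.64 = $11,597.76
State income tax: $11,597.76 × 0.09 = $1,043.80
Federal withholding: $11,597.76 × 0.1978 = $2,294.04
State unemployment insurance (employee share): $12,886.40 × 0.005 = $64.43
Social Security tax: $12,886.40 × 0.07 = $902.05
Charitable contribution: $300.04
(Employer's $266.10 toward charitable contribution is not withheld from the employee.)
Total deductions = $1,288.64 + $1,043.80 + $2,294.04 + $64.43 + $902.05 + $300.04 = $5,893.00
Net pay = $12,886.40 − $5,893.00 = $6,993.40

$6,993.40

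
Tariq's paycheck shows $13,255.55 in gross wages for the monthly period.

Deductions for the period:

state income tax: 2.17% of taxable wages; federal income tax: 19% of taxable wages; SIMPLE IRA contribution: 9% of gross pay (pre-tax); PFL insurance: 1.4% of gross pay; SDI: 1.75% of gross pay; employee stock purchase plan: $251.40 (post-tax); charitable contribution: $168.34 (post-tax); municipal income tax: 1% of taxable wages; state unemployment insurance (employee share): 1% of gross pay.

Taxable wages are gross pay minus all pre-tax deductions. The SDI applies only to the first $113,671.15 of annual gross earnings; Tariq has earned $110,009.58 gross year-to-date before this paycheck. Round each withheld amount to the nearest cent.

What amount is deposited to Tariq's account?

$8,586.32

SIMPLE IRA contribution: $13,255.55 × 0.09 = $1,193.00
Taxable wages = $13,255.55 − $1,193.00 = $12,062.55
Municipal income tax: $12,062.55 × 0.01 = $120.63
State income tax: $12,062.55 × 0.0217 = $261.76
Federal income tax: $12,062.55 × 0.19 = $2,291.88
SDI: only $113,671.15 − $110,009.58 = $3,661.57 of this check is subject → $3,661.57 × 0.0175 = $64.08
State unemployment insurance (employee share): $13,255.55 × 0.01 = $132.56
PFL insurance: $13,255.55 × 0.014 = $185.58
Employee stock purchase plan: $251.40
Charitable contribution: $168.34
Total deductions = $1,193.00 + $120.63 + $261.76 + $2,291.88 + $64.08 + $132.56 + $185.58 + $251.40 + $168.34 = $4,669.23
Net pay = $13,255.55 − $4,669.23 = $8,586.32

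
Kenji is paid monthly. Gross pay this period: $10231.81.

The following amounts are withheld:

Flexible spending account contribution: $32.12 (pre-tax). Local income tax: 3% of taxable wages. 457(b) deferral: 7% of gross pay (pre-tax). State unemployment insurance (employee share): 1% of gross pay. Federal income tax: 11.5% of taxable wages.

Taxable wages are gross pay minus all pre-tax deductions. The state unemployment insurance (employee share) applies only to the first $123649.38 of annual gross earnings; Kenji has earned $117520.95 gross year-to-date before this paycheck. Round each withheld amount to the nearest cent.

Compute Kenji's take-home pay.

$8047.08

457(b) deferral: $10231.81 × 0.07 = $716.23
Flexible spending account contribution: $32.12
Pre-tax total = $716.23 + $32.12 = $748.35
Taxable wages = $10231.81 − $748.35 = $9483.46
Federal income tax: $9483.46 × 0.115 = $1090.60
Local income tax: $9483.46 × 0.03 = $284.50
State unemployment insurance (employee share): only $123649.38 − $117520.95 = $6128.43 of this check is subject → $6128.43 × 0.01 = $61.28
Total deductions = $716.23 + $32.12 + $1090.60 + $284.50 + $61.28 = $2184.73
Net pay = $10231.81 − $2184.73 = $8047.08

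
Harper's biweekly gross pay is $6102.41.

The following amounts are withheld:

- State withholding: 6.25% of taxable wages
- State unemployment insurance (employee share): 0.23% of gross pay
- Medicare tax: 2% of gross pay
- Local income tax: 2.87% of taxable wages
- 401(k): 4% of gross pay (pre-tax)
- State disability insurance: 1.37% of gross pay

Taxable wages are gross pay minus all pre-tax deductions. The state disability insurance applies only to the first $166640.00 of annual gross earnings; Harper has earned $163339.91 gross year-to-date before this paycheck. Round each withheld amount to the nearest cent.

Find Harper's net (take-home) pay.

401(k): $6102.41 × 0.04 = $244.10
Taxable wages = $6102.41 − $244.10 = $5858.31
Local income tax: $5858.31 × 0.0287 = $168.13
State withholding: $5858.31 × 0.0625 = $366.14
State unemployment insurance (employee share): $6102.41 × 0.0023 = $14.04
State disability insurance: only $166640.00 − $163339.91 = $3300.09 of this check is subject → $3300.09 × 0.0137 = $45.21
Medicare tax: $6102.41 × 0.02 = $122.05
Total deductions = $244.10 + $168.13 + $366.14 + $14.04 + $45.21 + $122.05 = $959.67
Net pay = $6102.41 − $959.67 = $5142.74

$5142.74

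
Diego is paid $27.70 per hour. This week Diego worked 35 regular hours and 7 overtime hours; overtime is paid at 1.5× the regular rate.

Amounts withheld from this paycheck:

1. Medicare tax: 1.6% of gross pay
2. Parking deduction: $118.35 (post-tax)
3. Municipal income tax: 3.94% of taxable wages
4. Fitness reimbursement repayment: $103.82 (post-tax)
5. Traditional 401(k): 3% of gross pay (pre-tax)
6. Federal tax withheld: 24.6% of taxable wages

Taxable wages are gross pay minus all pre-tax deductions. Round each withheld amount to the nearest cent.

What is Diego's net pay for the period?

Regular pay: 35 × $27.70 = $969.50
Overtime pay: 7 × $27.70 × 1.5 = $290.85
Gross pay = $969.50 + $290.85 = $1,260.35
Traditional 401(k): $1,260.35 × 0.03 = $37.81
Taxable wages = $1,260.35 − $37.81 = $1,222.54
Federal tax withheld: $1,222.54 × 0.246 = $300.74
Municipal income tax: $1,222.54 × 0.0394 = $48.17
Medicare tax: $1,260.35 × 0.016 = $20.17
Fitness reimbursement repayment: $103.82
Parking deduction: $118.35
Total deductions = $37.81 + $300.74 + $48.17 + $20.17 + $103.82 + $118.35 = $629.06
Net pay = $1,260.35 − $629.06 = $631.29

$631.29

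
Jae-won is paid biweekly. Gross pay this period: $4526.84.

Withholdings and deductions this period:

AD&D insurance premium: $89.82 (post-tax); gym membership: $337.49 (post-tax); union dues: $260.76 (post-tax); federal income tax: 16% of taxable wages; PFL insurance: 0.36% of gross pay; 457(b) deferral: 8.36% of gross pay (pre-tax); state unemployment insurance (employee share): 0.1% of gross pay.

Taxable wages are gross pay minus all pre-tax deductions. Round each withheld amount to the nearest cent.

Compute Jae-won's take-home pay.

457(b) deferral: $4526.84 × 0.0836 = $378.44
Taxable wages = $4526.84 − $378.44 = $4148.40
Federal income tax: $4148.40 × 0.16 = $663.74
PFL insurance: $4526.84 × 0.0036 = $16.30
State unemployment insurance (employee share): $4526.84 × 0.001 = $4.53
Gym membership: $337.49
AD&D insurance premium: $89.82
Union dues: $260.76
Total deductions = $378.44 + $663.74 + $16.30 + $4.53 + $337.49 + $89.82 + $260.76 = $1751.08
Net pay = $4526.84 − $1751.08 = $2775.76

$2775.76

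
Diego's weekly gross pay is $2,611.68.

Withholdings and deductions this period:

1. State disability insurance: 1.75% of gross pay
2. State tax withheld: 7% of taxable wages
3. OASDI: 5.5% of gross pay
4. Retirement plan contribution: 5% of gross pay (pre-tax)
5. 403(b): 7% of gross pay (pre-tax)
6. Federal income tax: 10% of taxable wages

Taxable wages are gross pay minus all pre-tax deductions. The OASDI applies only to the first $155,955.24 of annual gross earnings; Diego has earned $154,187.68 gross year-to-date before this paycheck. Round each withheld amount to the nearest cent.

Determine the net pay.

403(b): $2,611.68 × 0.07 = $182.82
Retirement plan contribution: $2,611.68 × 0.05 = $130.58
Pre-tax total = $182.82 + $130.58 = $313.40
Taxable wages = $2,611.68 − $313.40 = $2,298.28
Federal income tax: $2,298.28 × 0.1 = $229.83
State tax withheld: $2,298.28 × 0.07 = $160.88
OASDI: only $155,955.24 − $154,187.68 = $1,767.56 of this check is subject → $1,767.56 × 0.055 = $97.22
State disability insurance: $2,611.68 × 0.0175 = $45.70
Total deductions = $182.82 + $130.58 + $229.83 + $160.88 + $97.22 + $45.70 = $847.03
Net pay = $2,611.68 − $847.03 = $1,764.65

$1,764.65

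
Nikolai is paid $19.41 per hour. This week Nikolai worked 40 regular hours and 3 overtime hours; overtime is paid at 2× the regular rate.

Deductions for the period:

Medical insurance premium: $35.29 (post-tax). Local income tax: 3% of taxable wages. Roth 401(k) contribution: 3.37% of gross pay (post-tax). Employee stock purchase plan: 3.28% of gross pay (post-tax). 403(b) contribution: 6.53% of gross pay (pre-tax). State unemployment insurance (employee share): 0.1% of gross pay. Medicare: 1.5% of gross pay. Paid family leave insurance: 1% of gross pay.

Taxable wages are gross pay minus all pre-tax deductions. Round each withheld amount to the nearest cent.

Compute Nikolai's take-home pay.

$691.64

Regular pay: 40 × $19.41 = $776.40
Overtime pay: 3 × $19.41 × 2 = $116.46
Gross pay = $776.40 + $116.46 = $892.86
403(b) contribution: $892.86 × 0.0653 = $58.30
Taxable wages = $892.86 − $58.30 = $834.56
Local income tax: $834.56 × 0.03 = $25.04
Paid family leave insurance: $892.86 × 0.01 = $8.93
State unemployment insurance (employee share): $892.86 × 0.001 = $0.89
Medicare: $892.86 × 0.015 = $13.39
Medical insurance premium: $35.29
Employee stock purchase plan: $892.86 × 0.0328 = $29.29
Roth 401(k) contribution: $892.86 × 0.0337 = $30.09
Total deductions = $58.30 + $25.04 + $8.93 + $0.89 + $13.39 + $35.29 + $29.29 + $30.09 = $201.22
Net pay = $892.86 − $201.22 = $691.64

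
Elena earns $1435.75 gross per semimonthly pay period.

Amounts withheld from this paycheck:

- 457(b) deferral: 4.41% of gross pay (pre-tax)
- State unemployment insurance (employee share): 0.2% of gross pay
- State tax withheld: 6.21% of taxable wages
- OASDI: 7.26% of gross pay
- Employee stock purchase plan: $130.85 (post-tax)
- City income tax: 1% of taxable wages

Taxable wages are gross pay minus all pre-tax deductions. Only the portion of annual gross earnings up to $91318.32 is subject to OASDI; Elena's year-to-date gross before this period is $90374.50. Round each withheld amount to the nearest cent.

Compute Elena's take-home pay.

457(b) deferral: $1435.75 × 0.0441 = $63.32
Taxable wages = $1435.75 − $63.32 = $1372.43
City income tax: $1372.43 × 0.01 = $13.72
State tax withheld: $1372.43 × 0.0621 = $85.23
State unemployment insurance (employee share): $1435.75 × 0.002 = $2.87
OASDI: only $91318.32 − $90374.50 = $943.82 of this check is subject → $943.82 × 0.0726 = $68.52
Employee stock purchase plan: $130.85
Total deductions = $63.32 + $13.72 + $85.23 + $2.87 + $68.52 + $130.85 = $364.51
Net pay = $1435.75 − $364.51 = $1071.24

$1071.24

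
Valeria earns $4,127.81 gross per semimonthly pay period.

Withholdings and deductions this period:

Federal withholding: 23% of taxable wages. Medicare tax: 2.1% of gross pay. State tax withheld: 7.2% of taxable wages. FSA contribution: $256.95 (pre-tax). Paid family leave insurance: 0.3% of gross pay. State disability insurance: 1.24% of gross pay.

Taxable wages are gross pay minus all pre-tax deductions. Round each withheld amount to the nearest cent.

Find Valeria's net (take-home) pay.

FSA contribution: $256.95
Taxable wages = $4,127.81 − $256.95 = $3,870.86
State tax withheld: $3,870.86 × 0.072 = $278.70
Federal withholding: $3,870.86 × 0.23 = $890.30
Medicare tax: $4,127.81 × 0.021 = $86.68
State disability insurance: $4,127.81 × 0.0124 = $51.18
Paid family leave insurance: $4,127.81 × 0.003 = $12.38
Total deductions = $256.95 + $278.70 + $890.30 + $86.68 + $51.18 + $12.38 = $1,576.19
Net pay = $4,127.81 − $1,576.19 = $2,551.62

$2,551.62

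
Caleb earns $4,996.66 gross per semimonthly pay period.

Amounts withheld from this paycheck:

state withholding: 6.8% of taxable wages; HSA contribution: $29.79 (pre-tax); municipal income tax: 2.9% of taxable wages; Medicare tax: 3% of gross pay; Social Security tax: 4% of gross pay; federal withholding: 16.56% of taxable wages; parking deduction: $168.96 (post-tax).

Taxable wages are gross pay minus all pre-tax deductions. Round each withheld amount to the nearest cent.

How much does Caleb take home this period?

$3,143.84

HSA contribution: $29.79
Taxable wages = $4,996.66 − $29.79 = $4,966.87
Municipal income tax: $4,966.87 × 0.029 = $144.04
Federal withholding: $4,966.87 × 0.1656 = $822.51
State withholding: $4,966.87 × 0.068 = $337.75
Social Security tax: $4,996.66 × 0.04 = $199.87
Medicare tax: $4,996.66 × 0.03 = $149.90
Parking deduction: $168.96
Total deductions = $29.79 + $144.04 + $822.51 + $337.75 + $199.87 + $149.90 + $168.96 = $1,852.82
Net pay = $4,996.66 − $1,852.82 = $3,143.84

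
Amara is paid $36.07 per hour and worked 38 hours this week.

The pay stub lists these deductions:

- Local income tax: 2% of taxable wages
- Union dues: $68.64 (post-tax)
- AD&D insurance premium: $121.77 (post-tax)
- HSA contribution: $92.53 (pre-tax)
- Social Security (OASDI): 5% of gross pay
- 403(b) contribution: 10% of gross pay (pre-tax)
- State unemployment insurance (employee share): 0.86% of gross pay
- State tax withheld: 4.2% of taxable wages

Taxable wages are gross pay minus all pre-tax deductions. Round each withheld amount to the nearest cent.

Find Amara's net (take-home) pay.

$799.59

Gross pay: 38 × $36.07 = $1370.66
403(b) contribution: $1370.66 × 0.1 = $137.07
HSA contribution: $92.53
Pre-tax total = $137.07 + $92.53 = $229.60
Taxable wages = $1370.66 − $229.60 = $1141.06
Local income tax: $1141.06 × 0.02 = $22.82
State tax withheld: $1141.06 × 0.042 = $47.92
State unemployment insurance (employee share): $1370.66 × 0.0086 = $11.79
Social Security (OASDI): $1370.66 × 0.05 = $68.53
Union dues: $68.64
AD&D insurance premium: $121.77
Total deductions = $137.07 + $92.53 + $22.82 + $47.92 + $11.79 + $68.53 + $68.64 + $121.77 = $571.07
Net pay = $1370.66 − $571.07 = $799.59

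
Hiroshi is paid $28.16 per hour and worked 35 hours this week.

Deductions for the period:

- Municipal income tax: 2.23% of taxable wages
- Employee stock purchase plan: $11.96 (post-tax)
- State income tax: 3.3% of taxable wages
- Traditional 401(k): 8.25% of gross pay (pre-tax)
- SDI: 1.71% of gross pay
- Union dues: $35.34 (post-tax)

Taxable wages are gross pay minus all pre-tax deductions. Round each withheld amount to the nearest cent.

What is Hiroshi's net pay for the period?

Gross pay: 35 × $28.16 = $985.60
Traditional 401(k): $985.60 × 0.0825 = $81.31
Taxable wages = $985.60 − $81.31 = $904.29
Municipal income tax: $904.29 × 0.0223 = $20.17
State income tax: $904.29 × 0.033 = $29.84
SDI: $985.60 × 0.0171 = $16.85
Union dues: $35.34
Employee stock purchase plan: $11.96
Total deductions = $81.31 + $20.17 + $29.84 + $16.85 + $35.34 + $11.96 = $195.47
Net pay = $985.60 − $195.47 = $790.13

$790.13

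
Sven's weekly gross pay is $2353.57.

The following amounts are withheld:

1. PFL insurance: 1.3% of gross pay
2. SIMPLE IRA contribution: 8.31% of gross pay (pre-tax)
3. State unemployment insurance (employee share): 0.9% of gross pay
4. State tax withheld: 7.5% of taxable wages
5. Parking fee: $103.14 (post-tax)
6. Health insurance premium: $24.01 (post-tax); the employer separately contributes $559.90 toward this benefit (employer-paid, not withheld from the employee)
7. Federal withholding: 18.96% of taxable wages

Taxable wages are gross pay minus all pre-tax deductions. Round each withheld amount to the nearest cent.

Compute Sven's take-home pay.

$1408.06

SIMPLE IRA contribution: $2353.57 × 0.0831 = $195.58
Taxable wages = $2353.57 − $195.58 = $2157.99
Federal withholding: $2157.99 × 0.1896 = $409.15
State tax withheld: $2157.99 × 0.075 = $161.85
PFL insurance: $2353.57 × 0.013 = $30.60
State unemployment insurance (employee share): $2353.57 × 0.009 = $21.18
Parking fee: $103.14
Health insurance premium: $24.01
(Employer's $559.90 toward health insurance premium is not withheld from the employee.)
Total deductions = $195.58 + $409.15 + $161.85 + $30.60 + $21.18 + $103.14 + $24.01 = $945.51
Net pay = $2353.57 − $945.51 = $1408.06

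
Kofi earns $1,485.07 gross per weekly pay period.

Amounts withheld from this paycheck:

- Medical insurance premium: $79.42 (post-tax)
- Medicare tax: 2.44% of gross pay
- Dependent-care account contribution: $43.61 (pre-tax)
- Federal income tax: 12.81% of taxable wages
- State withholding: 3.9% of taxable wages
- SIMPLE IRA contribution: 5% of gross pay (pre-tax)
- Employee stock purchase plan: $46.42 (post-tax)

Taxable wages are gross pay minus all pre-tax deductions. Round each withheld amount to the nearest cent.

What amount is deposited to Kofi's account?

$976.67

SIMPLE IRA contribution: $1,485.07 × 0.05 = $74.25
Dependent-care account contribution: $43.61
Pre-tax total = $74.25 + $43.61 = $117.86
Taxable wages = $1,485.07 − $117.86 = $1,367.21
Federal income tax: $1,367.21 × 0.1281 = $175.14
State withholding: $1,367.21 × 0.039 = $53.32
Medicare tax: $1,485.07 × 0.0244 = $36.24
Employee stock purchase plan: $46.42
Medical insurance premium: $79.42
Total deductions = $74.25 + $43.61 + $175.14 + $53.32 + $36.24 + $46.42 + $79.42 = $508.40
Net pay = $1,485.07 − $508.40 = $976.67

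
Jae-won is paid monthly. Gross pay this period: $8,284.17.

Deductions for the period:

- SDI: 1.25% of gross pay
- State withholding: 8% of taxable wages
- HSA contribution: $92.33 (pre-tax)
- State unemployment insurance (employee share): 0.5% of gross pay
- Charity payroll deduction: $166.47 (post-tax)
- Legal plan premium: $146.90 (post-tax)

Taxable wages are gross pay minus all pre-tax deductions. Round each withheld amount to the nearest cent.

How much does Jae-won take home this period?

HSA contribution: $92.33
Taxable wages = $8,284.17 − $92.33 = $8,191.84
State withholding: $8,191.84 × 0.08 = $655.35
SDI: $8,284.17 × 0.0125 = $103.55
State unemployment insurance (employee share): $8,284.17 × 0.005 = $41.42
Charity payroll deduction: $166.47
Legal plan premium: $146.90
Total deductions = $92.33 + $655.35 + $103.55 + $41.42 + $166.47 + $146.90 = $1,206.02
Net pay = $8,284.17 − $1,206.02 = $7,078.15

$7,078.15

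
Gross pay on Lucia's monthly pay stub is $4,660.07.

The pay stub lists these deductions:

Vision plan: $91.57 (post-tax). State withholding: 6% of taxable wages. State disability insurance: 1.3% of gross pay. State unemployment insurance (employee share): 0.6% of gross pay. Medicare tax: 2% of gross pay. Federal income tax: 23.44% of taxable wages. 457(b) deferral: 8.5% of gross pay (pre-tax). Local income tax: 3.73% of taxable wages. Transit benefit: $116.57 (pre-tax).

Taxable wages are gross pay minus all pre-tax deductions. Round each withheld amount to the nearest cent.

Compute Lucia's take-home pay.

$2,498.39

457(b) deferral: $4,660.07 × 0.085 = $396.11
Transit benefit: $116.57
Pre-tax total = $396.11 + $116.57 = $512.68
Taxable wages = $4,660.07 − $512.68 = $4,147.39
Local income tax: $4,147.39 × 0.0373 = $154.70
State withholding: $4,147.39 × 0.06 = $248.84
Federal income tax: $4,147.39 × 0.2344 = $972.15
State unemployment insurance (employee share): $4,660.07 × 0.006 = $27.96
Medicare tax: $4,660.07 × 0.02 = $93.20
State disability insurance: $4,660.07 × 0.013 = $60.58
Vision plan: $91.57
Total deductions = $396.11 + $116.57 + $154.70 + $248.84 + $972.15 + $27.96 + $93.20 + $60.58 + $91.57 = $2,161.68
Net pay = $4,660.07 − $2,161.68 = $2,498.39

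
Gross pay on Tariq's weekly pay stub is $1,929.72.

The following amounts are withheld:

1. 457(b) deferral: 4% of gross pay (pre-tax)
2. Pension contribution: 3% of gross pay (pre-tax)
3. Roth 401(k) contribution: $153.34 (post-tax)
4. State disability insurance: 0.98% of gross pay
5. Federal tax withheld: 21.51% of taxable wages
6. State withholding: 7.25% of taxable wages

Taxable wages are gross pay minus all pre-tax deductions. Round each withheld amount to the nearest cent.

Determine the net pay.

457(b) deferral: $1,929.72 × 0.04 = $77.19
Pension contribution: $1,929.72 × 0.03 = $57.89
Pre-tax total = $77.19 + $57.89 = $135.08
Taxable wages = $1,929.72 − $135.08 = $1,794.64
Federal tax withheld: $1,794.64 × 0.2151 = $386.03
State withholding: $1,794.64 × 0.0725 = $130.11
State disability insurance: $1,929.72 × 0.0098 = $18.91
Roth 401(k) contribution: $153.34
Total deductions = $77.19 + $57.89 + $386.03 + $130.11 + $18.91 + $153.34 = $823.47
Net pay = $1,929.72 − $823.47 = $1,106.25

$1,106.25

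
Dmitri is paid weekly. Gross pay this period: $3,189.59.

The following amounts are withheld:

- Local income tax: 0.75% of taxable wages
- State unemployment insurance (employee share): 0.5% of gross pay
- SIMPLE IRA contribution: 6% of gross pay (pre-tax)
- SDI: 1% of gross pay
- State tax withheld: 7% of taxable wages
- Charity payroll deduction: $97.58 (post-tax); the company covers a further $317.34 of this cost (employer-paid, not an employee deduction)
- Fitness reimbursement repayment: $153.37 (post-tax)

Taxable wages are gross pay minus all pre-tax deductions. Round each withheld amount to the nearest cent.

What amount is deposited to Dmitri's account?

SIMPLE IRA contribution: $3,189.59 × 0.06 = $191.38
Taxable wages = $3,189.59 − $191.38 = $2,998.21
Local income tax: $2,998.21 × 0.0075 = $22.49
State tax withheld: $2,998.21 × 0.07 = $209.87
SDI: $3,189.59 × 0.01 = $31.90
State unemployment insurance (employee share): $3,189.59 × 0.005 = $15.95
Charity payroll deduction: $97.58
Fitness reimbursement repayment: $153.37
(Employer's $317.34 toward charity payroll deduction is not withheld from the employee.)
Total deductions = $191.38 + $22.49 + $209.87 + $31.90 + $15.95 + $97.58 + $153.37 = $722.54
Net pay = $3,189.59 − $722.54 = $2,467.05

$2,467.05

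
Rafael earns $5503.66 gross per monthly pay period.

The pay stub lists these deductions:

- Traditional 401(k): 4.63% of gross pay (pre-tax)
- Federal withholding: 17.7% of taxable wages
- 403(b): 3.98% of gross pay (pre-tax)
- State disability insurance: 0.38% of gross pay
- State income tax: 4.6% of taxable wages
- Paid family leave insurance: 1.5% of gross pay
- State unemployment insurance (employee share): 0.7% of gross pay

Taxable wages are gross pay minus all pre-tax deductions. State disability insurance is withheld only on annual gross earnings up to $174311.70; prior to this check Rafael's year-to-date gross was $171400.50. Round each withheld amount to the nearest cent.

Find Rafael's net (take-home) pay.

$3776.01

Traditional 401(k): $5503.66 × 0.0463 = $254.82
403(b): $5503.66 × 0.0398 = $219.05
Pre-tax total = $254.82 + $219.05 = $473.87
Taxable wages = $5503.66 − $473.87 = $5029.79
State income tax: $5029.79 × 0.046 = $231.37
Federal withholding: $5029.79 × 0.177 = $890.27
Paid family leave insurance: $5503.66 × 0.015 = $82.55
State unemployment insurance (employee share): $5503.66 × 0.007 = $38.53
State disability insurance: only $174311.70 − $171400.50 = $2911.20 of this check is subject → $2911.20 × 0.0038 = $11.06
Total deductions = $254.82 + $219.05 + $231.37 + $890.27 + $82.55 + $38.53 + $11.06 = $1727.65
Net pay = $5503.66 − $1727.65 = $3776.01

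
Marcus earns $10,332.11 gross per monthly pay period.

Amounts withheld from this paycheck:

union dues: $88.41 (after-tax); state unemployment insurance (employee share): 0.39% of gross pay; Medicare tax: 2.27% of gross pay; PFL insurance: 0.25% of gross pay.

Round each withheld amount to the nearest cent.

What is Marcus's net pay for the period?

$9,943.03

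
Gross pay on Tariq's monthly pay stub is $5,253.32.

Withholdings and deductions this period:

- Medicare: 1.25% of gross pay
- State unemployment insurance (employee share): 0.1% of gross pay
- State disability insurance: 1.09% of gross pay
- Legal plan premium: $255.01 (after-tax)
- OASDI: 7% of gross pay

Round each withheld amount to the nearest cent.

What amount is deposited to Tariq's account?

Medicare: $5,253.32 × 0.0125 = $65.67
State disability insurance: $5,253.32 × 0.0109 = $57.26
State unemployment insurance (employee share): $5,253.32 × 0.001 = $5.25
OASDI: $5,253.32 × 0.07 = $367.73
Legal plan premium: $255.01
Total deductions = $65.67 + $57.26 + $5.25 + $367.73 + $255.01 = $750.92
Net pay = $5,253.32 − $750.92 = $4,502.40

$4,502.40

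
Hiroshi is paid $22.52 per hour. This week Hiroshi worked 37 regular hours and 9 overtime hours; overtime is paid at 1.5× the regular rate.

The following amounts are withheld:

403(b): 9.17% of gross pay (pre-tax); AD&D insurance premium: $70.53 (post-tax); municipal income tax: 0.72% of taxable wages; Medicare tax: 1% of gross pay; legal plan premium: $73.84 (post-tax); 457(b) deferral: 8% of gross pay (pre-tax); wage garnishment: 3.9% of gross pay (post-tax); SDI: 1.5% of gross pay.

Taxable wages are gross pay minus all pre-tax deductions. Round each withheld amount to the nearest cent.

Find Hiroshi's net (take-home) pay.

$718.06

Regular pay: 37 × $22.52 = $833.24
Overtime pay: 9 × $22.52 × 1.5 = $304.02
Gross pay = $833.24 + $304.02 = $1,137.26
457(b) deferral: $1,137.26 × 0.08 = $90.98
403(b): $1,137.26 × 0.0917 = $104.29
Pre-tax total = $90.98 + $104.29 = $195.27
Taxable wages = $1,137.26 − $195.27 = $941.99
Municipal income tax: $941.99 × 0.0072 = $6.78
Medicare tax: $1,137.26 × 0.01 = $11.37
SDI: $1,137.26 × 0.015 = $17.06
AD&D insurance premium: $70.53
Wage garnishment: $1,137.26 × 0.039 = $44.35
Legal plan premium: $73.84
Total deductions = $90.98 + $104.29 + $6.78 + $11.37 + $17.06 + $70.53 + $44.35 + $73.84 = $419.20
Net pay = $1,137.26 − $419.20 = $718.06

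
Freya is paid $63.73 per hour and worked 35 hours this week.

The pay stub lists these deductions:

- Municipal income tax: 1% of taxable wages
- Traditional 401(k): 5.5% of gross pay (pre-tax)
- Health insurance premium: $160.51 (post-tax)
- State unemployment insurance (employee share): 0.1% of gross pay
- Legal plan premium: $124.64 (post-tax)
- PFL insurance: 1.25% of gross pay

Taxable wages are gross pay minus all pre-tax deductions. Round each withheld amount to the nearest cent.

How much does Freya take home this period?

$1,771.53

Gross pay: 35 × $63.73 = $2,230.55
Traditional 401(k): $2,230.55 × 0.055 = $122.68
Taxable wages = $2,230.55 − $122.68 = $2,107.87
Municipal income tax: $2,107.87 × 0.01 = $21.08
PFL insurance: $2,230.55 × 0.0125 = $27.88
State unemployment insurance (employee share): $2,230.55 × 0.001 = $2.23
Legal plan premium: $124.64
Health insurance premium: $160.51
Total deductions = $122.68 + $21.08 + $27.88 + $2.23 + $124.64 + $160.51 = $459.02
Net pay = $2,230.55 − $459.02 = $1,771.53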